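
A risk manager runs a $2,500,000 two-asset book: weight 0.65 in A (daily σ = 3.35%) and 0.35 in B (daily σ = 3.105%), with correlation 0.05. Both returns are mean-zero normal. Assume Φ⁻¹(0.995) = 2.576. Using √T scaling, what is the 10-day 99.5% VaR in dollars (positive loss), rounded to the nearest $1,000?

σ_p = √(0.65²·3.35² + 0.35²·3.105² + 2·0.05·0.65·0.35·3.35·3.105) = 2.482%.
σ_{10d} = 2.482% × √10 = 7.849%.
VaR = 2.576 × 7.849% = 20.219%; on $2,500,000 that is $505,475.

$505,000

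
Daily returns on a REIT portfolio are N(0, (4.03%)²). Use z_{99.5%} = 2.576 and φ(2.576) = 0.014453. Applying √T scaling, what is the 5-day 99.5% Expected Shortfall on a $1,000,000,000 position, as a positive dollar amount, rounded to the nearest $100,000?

$260,500,000

σ_{5d} = 4.03% × √5 = 9.011%.
ES multiplier = φ(z)/(1−α) = 0.014453/0.005 = 2.891.
ES = 9.011% × 2.891 = 26.051%; on $1,000,000,000: $260,510,000.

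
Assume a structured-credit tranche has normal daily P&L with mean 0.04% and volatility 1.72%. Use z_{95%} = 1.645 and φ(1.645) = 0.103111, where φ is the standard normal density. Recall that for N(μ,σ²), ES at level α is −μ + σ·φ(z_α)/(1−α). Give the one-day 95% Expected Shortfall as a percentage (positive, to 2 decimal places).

Tail multiplier: φ(z)/(1−α) = 0.103111 / 0.05 = 2.062.
ES = −(0.04%) + 1.72% × 2.062 = 3.507%.

3.51%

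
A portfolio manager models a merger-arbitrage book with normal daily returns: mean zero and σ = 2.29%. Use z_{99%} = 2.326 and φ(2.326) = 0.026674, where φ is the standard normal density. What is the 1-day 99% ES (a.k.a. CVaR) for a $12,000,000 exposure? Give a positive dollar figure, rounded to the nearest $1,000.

Tail multiplier: φ(z)/(1−α) = 0.026674 / 0.01 = 2.667.
ES = 2.29% × 2.667 = 6.107%.
On $12,000,000: 0.06107 × $12,000,000 = $732,840.

$733,000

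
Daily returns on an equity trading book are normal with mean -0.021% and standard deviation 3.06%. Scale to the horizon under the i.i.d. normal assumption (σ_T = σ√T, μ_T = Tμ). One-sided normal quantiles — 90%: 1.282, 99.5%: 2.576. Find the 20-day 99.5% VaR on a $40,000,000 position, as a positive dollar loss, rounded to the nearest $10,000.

σ_{20d} = 3.06% × √20 = 13.685%; μ_{20d} = 20 × -0.021% = -0.420%.
VaR = −(-0.420%) + 2.576 × 13.685% = 35.673%.
On $40,000,000: 0.35673 × $40,000,000 = $14,269,200.

$14,270,000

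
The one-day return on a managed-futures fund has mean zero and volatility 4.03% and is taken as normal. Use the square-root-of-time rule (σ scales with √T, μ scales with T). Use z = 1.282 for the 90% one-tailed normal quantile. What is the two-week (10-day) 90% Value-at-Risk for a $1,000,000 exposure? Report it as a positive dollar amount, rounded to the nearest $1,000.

$163,000

σ_{10d} = 4.03% × √10 = 12.744%.
VaR = 1.282 × 12.744% = 16.338%.
On $1,000,000: 0.16338 × $1,000,000 = $163,380.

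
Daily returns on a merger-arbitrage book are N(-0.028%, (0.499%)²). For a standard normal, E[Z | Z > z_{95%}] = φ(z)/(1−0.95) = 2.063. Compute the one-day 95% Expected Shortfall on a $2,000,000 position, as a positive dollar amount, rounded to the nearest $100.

$21,100

ES = −(-0.028%) + 0.499% × 2.063 = 1.057%.
On $2,000,000: 0.01057 × $2,000,000 = $21,140.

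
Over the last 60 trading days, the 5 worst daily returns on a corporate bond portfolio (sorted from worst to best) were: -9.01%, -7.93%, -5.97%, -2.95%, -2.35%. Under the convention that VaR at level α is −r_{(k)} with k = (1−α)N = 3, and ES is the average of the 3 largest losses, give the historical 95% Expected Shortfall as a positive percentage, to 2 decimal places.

The 3 worst returns sum to -22.91%.
ES = −(-22.91%) / 3 = 7.6366…% ≈ 7.64%.

7.64%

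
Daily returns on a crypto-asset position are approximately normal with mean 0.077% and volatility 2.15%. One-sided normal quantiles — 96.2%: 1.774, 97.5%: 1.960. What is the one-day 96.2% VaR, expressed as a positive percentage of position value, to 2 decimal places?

VaR = −μ + z·σ = −(0.077%) + 1.774 × 2.15% = 3.737%.

3.74%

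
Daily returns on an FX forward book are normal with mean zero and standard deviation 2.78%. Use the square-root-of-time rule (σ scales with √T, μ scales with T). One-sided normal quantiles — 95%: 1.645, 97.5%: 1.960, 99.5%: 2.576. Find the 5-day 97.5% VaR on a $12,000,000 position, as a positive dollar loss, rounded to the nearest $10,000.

σ_{5d} = 2.78% × √5 = 6.216%.
VaR = 1.960 × 6.216% = 12.183%.
On $12,000,000: 0.12183 × $12,000,000 = $1,461,960.

$1,460,000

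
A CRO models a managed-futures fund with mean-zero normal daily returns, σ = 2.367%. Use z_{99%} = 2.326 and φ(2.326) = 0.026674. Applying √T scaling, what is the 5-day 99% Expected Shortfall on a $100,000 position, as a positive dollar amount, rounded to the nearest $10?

$14,120

σ_{5d} = 2.367% × √5 = 5.293%.
ES multiplier = φ(z)/(1−α) = 0.026674/0.01 = 2.667.
ES = 5.293% × 2.667 = 14.116%; on $100,000: $14,116.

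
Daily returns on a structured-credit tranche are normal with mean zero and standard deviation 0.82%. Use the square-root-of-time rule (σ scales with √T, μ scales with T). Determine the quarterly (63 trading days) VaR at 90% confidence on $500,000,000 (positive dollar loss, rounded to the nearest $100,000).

At 90%, z = 1.282.
σ_{63d} = 0.82% × √63 = 6.509%.
VaR = 1.282 × 6.509% = 8.345%.
On $500,000,000: 0.08345 × $500,000,000 = $41,725,000.

$41,700,000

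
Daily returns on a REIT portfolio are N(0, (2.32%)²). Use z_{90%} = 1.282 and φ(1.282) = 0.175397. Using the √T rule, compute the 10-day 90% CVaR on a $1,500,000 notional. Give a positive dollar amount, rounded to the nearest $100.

σ_{10d} = 2.32% × √10 = 7.336%.
ES multiplier = φ(z)/(1−α) = 0.175397/0.1 = 1.754.
ES = 7.336% × 1.754 = 12.867%; on $1,500,000: $193,005.

$193,000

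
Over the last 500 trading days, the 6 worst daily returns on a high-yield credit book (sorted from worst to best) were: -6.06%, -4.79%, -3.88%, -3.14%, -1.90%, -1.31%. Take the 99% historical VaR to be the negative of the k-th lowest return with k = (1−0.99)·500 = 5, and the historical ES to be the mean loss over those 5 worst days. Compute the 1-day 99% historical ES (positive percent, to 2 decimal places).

3.95%

The 5 worst returns sum to -19.77%.
ES = −(-19.77%) / 5 = 3.954% ≈ 3.95%.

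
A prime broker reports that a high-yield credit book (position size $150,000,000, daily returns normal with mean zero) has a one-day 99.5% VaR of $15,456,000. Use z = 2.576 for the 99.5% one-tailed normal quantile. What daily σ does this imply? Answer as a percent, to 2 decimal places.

VaR as a fraction: $15,456,000 / $150,000,000 = 10.304%.
σ = VaR / z = 10.304% / 2.576 = 4.000%.

4.00%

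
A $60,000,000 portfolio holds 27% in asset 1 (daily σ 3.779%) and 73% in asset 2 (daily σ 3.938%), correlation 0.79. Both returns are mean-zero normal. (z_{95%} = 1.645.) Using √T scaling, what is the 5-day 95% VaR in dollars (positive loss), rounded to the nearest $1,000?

$8,240,000

σ_p = √(0.27²·3.779² + 0.73²·3.938² + 2·0.79·0.27·0.73·3.779·3.938) = 3.734%.
σ_{5d} = 3.734% × √5 = 8.349%.
VaR = 1.645 × 8.349% = 13.734%; on $60,000,000 that is $8,240,400.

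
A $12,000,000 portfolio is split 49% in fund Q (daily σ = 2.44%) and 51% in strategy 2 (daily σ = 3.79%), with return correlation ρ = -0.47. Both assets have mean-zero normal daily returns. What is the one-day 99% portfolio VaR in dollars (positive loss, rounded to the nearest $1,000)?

σ_p² = 0.49²·2.44² + 0.51²·3.79² + 2·-0.47·0.49·0.51·2.44·3.79 = 2.9932 (%²).
σ_p = √2.9932 = 1.730%.
At 99%, z = 2.326.
VaR = 2.326 × 1.730% = 4.024%; on $12,000,000 that is $482,880.

$483,000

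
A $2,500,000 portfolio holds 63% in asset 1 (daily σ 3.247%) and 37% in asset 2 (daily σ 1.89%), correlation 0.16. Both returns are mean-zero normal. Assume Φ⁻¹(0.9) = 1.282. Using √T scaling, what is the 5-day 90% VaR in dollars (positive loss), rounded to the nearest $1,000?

σ_p = √(0.63²·3.247² + 0.37²·1.89² + 2·0.16·0.63·0.37·3.247·1.89) = 2.265%.
σ_{5d} = 2.265% × √5 = 5.065%.
VaR = 1.282 × 5.065% = 6.493%; on $2,500,000 that is $162,325.

$162,000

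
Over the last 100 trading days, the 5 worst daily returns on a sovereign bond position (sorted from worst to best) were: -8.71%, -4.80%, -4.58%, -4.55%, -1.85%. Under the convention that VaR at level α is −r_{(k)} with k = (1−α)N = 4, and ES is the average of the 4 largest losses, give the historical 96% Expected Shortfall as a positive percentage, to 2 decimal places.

The 4 worst returns sum to -22.64%.
ES = −(-22.64%) / 4 = 5.66%.

5.66%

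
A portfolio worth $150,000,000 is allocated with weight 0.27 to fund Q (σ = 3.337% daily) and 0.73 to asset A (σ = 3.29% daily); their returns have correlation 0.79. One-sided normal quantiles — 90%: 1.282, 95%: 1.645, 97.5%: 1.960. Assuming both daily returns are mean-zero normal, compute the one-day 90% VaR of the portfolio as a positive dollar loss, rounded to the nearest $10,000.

σ_p² = 0.27²·3.337² + 0.73²·3.29² + 2·0.79·0.27·0.73·3.337·3.29 = 9.9989 (%²).
σ_p = √9.9989 = 3.162%.
VaR = 1.282 × 3.162% = 4.054%; on $150,000,000 that is $6,081,000.

$6,080,000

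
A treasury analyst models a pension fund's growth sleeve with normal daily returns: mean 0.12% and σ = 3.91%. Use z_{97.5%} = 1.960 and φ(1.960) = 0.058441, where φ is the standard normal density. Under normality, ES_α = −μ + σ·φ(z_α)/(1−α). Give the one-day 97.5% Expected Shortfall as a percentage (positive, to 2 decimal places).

Tail multiplier: φ(z)/(1−α) = 0.058441 / 0.025 = 2.338.
ES = −(0.12%) + 3.91% × 2.338 = 9.022%.

9.02%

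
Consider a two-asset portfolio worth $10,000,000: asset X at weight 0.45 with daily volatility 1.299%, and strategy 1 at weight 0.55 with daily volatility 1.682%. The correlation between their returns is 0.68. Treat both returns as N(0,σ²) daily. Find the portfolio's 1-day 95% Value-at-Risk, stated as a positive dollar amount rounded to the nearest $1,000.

σ_p² = 0.45²·1.299² + 0.55²·1.682² + 2·0.68·0.45·0.55·1.299·1.682 = 1.9330 (%²).
σ_p = √1.9330 = 1.390%.
At 95%, z = 1.645.
VaR = 1.645 × 1.390% = 2.287%; on $10,000,000 that is $228,700.

$229,000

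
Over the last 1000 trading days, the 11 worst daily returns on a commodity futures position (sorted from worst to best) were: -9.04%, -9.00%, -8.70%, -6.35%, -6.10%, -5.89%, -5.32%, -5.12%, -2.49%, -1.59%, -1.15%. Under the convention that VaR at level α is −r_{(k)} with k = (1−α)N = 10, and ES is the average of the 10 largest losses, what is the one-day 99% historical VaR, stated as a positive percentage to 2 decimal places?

1.59%

k = 10; the 10th lowest return is -1.59%, so VaR = 1.59%.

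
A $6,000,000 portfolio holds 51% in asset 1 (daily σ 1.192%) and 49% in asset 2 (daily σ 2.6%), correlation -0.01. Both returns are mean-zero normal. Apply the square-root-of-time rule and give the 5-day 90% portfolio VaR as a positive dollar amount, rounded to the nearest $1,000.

$242,000

σ_p = √(0.51²·1.192² + 0.49²·2.6² + 2·-0.01·0.51·0.49·1.192·2.6) = 1.406%.
σ_{5d} = 1.406% × √5 = 3.144%.
z(90%) = 1.282.
VaR = 1.282 × 3.144% = 4.031%; on $6,000,000 that is $241,860.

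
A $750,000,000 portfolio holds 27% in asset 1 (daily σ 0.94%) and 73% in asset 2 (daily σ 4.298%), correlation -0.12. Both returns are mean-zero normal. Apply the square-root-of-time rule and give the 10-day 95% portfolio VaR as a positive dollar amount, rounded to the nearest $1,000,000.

σ_p = √(0.27²·0.94² + 0.73²·4.298² + 2·-0.12·0.27·0.73·0.94·4.298) = 3.117%.
σ_{10d} = 3.117% × √10 = 9.857%.
z(95%) = 1.645.
VaR = 1.645 × 9.857% = 16.215%; on $750,000,000 that is $121,612,500.

$122,000,000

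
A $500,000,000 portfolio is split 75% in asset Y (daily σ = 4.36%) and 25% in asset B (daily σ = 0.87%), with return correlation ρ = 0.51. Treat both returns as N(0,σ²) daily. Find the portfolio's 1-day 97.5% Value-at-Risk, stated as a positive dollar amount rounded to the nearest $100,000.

$33,200,000

σ_p² = 0.75²·4.36² + 0.25²·0.87² + 2·0.51·0.75·0.25·4.36·0.87 = 11.4657 (%²).
σ_p = √11.4657 = 3.386%.
At 97.5%, z = 1.960.
VaR = 1.960 × 3.386% = 6.637%; on $500,000,000 that is $33,185,000.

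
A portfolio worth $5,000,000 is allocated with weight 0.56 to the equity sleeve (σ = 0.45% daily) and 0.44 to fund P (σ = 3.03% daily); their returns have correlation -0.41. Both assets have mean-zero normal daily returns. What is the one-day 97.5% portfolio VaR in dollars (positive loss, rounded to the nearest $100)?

σ_p² = 0.56²·0.45² + 0.44²·3.03² + 2·-0.41·0.56·0.44·0.45·3.03 = 1.5654 (%²).
σ_p = √1.5654 = 1.251%.
At 97.5%, z = 1.960.
VaR = 1.960 × 1.251% = 2.452%; on $5,000,000 that is $122,600.

$122,600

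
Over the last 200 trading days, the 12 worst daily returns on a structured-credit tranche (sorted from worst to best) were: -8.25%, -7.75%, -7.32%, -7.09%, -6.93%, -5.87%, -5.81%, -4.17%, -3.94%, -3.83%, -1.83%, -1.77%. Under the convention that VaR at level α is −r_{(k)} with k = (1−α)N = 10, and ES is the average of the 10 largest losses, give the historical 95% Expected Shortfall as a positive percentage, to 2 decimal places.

The 10 worst returns sum to -60.96%.
ES = −(-60.96%) / 10 = 6.096% ≈ 6.10%.

6.10%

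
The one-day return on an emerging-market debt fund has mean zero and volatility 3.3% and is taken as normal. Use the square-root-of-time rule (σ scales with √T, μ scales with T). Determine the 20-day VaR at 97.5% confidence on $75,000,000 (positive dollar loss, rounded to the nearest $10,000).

$21,690,000

At 97.5%, z = 1.960.
σ_{20d} = 3.3% × √20 = 14.758%.
VaR = 1.960 × 14.758% = 28.926%.
On $75,000,000: 0.28926 × $75,000,000 = $21,694,500.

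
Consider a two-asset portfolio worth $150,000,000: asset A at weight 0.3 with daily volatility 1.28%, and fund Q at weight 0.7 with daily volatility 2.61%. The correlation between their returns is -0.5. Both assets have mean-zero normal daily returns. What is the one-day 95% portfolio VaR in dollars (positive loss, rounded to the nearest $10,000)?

$4,120,000

σ_p² = 0.3²·1.28² + 0.7²·2.61² + 2·-0.5·0.3·0.7·1.28·2.61 = 2.7838 (%²).
σ_p = √2.7838 = 1.668%.
At 95%, z = 1.645.
VaR = 1.645 × 1.668% = 2.744%; on $150,000,000 that is $4,116,000.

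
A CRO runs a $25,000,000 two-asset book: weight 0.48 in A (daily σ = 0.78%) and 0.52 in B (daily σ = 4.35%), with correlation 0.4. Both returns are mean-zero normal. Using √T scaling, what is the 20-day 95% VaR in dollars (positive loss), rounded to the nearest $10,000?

σ_p = √(0.48²·0.78² + 0.52²·4.35² + 2·0.4·0.48·0.52·0.78·4.35) = 2.436%.
σ_{20d} = 2.436% × √20 = 10.894%.
z(95%) = 1.645.
VaR = 1.645 × 10.894% = 17.921%; on $25,000,000 that is $4,480,250.

$4,480,000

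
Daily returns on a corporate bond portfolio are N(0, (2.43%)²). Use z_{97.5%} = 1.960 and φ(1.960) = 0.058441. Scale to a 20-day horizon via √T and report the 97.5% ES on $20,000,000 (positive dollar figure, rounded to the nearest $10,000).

σ_{20d} = 2.43% × √20 = 10.867%.
ES multiplier = φ(z)/(1−α) = 0.058441/0.025 = 2.338.
ES = 10.867% × 2.338 = 25.407%; on $20,000,000: $5,081,400.

$5,080,000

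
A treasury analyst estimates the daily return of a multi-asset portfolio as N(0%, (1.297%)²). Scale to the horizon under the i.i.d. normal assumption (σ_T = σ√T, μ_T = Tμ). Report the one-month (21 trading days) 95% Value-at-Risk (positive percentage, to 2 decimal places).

At 95%, z = 1.645.
σ_{21d} = 1.297% × √21 = 5.944%.
VaR = 1.645 × 5.944% = 9.778%.

9.78%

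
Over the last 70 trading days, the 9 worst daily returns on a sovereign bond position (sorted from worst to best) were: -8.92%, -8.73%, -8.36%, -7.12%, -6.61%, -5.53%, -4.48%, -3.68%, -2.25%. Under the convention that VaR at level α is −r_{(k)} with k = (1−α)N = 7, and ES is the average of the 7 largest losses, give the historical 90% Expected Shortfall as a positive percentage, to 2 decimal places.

7.11%

The 7 worst returns sum to -49.75%.
ES = −(-49.75%) / 7 = 7.1071…% ≈ 7.11%.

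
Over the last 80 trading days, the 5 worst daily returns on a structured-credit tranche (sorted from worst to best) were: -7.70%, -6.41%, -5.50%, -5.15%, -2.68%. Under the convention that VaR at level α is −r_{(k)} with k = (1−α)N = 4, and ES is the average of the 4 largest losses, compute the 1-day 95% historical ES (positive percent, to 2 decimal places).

The 4 worst returns sum to -24.76%.
ES = −(-24.76%) / 4 = 6.19%.

6.19%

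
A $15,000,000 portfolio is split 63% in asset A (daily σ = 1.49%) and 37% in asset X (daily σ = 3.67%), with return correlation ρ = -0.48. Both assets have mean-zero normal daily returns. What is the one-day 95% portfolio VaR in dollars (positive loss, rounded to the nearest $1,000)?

$302,000

σ_p² = 0.63²·1.49² + 0.37²·3.67² + 2·-0.48·0.63·0.37·1.49·3.67 = 1.5014 (%²).
σ_p = √1.5014 = 1.225%.
At 95%, z = 1.645.
VaR = 1.645 × 1.225% = 2.015%; on $15,000,000 that is $302,250.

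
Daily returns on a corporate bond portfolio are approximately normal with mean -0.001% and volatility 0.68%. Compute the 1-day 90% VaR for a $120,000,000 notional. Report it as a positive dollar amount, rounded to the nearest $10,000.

$1,050,000

At 90% one-sided, z = 1.282.
VaR = −μ + z·σ = −(-0.001%) + 1.282 × 0.68% = 0.873%.
On $120,000,000: 0.00873 × $120,000,000 = $1,047,600.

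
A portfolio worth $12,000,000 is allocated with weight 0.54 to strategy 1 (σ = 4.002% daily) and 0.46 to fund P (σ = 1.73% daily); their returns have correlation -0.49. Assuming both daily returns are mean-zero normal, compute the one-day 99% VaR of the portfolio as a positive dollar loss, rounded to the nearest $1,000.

σ_p² = 0.54²·4.002² + 0.46²·1.73² + 2·-0.49·0.54·0.46·4.002·1.73 = 3.6182 (%²).
σ_p = √3.6182 = 1.902%.
At 99%, z = 2.326.
VaR = 2.326 × 1.902% = 4.424%; on $12,000,000 that is $530,880.

$531,000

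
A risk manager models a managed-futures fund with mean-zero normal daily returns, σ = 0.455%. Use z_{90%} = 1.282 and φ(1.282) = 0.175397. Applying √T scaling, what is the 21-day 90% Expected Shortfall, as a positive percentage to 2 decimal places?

3.66%

σ_{21d} = 0.455% × √21 = 2.085%.
ES multiplier = φ(z)/(1−α) = 0.175397/0.1 = 1.754.
ES = 2.085% × 1.754 = 3.657%.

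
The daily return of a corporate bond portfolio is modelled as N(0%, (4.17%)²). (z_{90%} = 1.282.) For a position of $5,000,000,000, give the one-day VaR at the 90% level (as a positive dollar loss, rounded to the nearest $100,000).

$267,300,000

VaR = z·σ = 1.282 × 4.17% = 5.346%.
On $5,000,000,000: 0.05346 × $5,000,000,000 = $267,300,000.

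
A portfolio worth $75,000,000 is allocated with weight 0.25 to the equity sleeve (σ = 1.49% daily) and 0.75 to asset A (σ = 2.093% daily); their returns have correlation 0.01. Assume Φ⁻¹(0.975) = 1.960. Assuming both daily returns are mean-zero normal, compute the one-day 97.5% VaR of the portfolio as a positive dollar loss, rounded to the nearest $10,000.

$2,380,000

σ_p² = 0.25²·1.49² + 0.75²·2.093² + 2·0.01·0.25·0.75·1.49·2.093 = 2.6146 (%²).
σ_p = √2.6146 = 1.617%.
VaR = 1.960 × 1.617% = 3.169%; on $75,000,000 that is $2,376,750.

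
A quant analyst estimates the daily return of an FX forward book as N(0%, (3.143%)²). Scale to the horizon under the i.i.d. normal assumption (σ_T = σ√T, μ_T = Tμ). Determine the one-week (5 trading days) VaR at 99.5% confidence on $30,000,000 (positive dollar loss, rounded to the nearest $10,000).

At 99.5%, z = 2.576.
σ_{5d} = 3.143% × √5 = 7.028%.
VaR = 2.576 × 7.028% = 18.104%.
On $30,000,000: 0.18104 × $30,000,000 = $5,431,200.

$5,430,000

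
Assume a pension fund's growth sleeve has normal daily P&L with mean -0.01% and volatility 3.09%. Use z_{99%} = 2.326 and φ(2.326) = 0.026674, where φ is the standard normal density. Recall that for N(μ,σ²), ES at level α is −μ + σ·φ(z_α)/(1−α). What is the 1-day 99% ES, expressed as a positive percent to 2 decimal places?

Tail multiplier: φ(z)/(1−α) = 0.026674 / 0.01 = 2.667.
ES = −(-0.01%) + 3.09% × 2.667 = 8.251%.

8.25%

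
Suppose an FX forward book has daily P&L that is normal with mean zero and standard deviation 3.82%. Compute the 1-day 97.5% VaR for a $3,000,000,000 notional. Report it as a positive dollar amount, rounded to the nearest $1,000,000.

At 97.5% one-sided, z = 1.960.
VaR = z·σ = 1.960 × 3.82% = 7.487%.
On $3,000,000,000: 0.07487 × $3,000,000,000 = $224,610,000.

$225,000,000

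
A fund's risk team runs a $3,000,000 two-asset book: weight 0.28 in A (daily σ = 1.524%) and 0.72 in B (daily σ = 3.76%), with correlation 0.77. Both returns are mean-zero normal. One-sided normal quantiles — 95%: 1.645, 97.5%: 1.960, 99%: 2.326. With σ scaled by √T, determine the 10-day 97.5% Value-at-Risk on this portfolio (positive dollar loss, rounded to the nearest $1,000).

$567,000

σ_p = √(0.28²·1.524² + 0.72²·3.76² + 2·0.77·0.28·0.72·1.524·3.76) = 3.048%.
σ_{10d} = 3.048% × √10 = 9.639%.
VaR = 1.960 × 9.639% = 18.892%; on $3,000,000 that is $566,760.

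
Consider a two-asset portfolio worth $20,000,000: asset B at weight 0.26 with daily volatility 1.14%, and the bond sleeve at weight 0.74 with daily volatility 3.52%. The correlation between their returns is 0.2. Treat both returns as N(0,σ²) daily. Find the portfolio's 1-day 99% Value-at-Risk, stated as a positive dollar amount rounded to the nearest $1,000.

$1,247,000

σ_p² = 0.26²·1.14² + 0.74²·3.52² + 2·0.2·0.26·0.74·1.14·3.52 = 7.1817 (%²).
σ_p = √7.1817 = 2.680%.
At 99%, z = 2.326.
VaR = 2.326 × 2.680% = 6.234%; on $20,000,000 that is $1,246,800.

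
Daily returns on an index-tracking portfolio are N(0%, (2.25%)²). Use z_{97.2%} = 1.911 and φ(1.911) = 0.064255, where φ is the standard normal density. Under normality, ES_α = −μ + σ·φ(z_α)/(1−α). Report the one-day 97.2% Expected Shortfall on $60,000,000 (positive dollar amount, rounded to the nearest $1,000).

Tail multiplier: φ(z)/(1−α) = 0.064255 / 0.028 = 2.295.
ES = 2.25% × 2.295 = 5.164%.
On $60,000,000: 0.05164 × $60,000,000 = $3,098,400.

$3,098,000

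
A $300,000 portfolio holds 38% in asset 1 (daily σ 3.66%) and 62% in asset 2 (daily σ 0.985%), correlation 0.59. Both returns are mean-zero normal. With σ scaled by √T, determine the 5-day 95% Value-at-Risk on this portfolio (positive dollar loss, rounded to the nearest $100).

$20,100

σ_p = √(0.38²·3.66² + 0.62²·0.985² + 2·0.59·0.38·0.62·3.66·0.985) = 1.819%.
σ_{5d} = 1.819% × √5 = 4.067%.
z(95%) = 1.645.
VaR = 1.645 × 4.067% = 6.690%; on $300,000 that is $20,070.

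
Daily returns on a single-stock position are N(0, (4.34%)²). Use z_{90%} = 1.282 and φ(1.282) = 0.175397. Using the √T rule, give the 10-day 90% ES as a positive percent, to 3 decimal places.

24.072%

σ_{10d} = 4.34% × √10 = 13.724%.
ES multiplier = φ(z)/(1−α) = 0.175397/0.1 = 1.754.
ES = 13.724% × 1.754 = 24.072%.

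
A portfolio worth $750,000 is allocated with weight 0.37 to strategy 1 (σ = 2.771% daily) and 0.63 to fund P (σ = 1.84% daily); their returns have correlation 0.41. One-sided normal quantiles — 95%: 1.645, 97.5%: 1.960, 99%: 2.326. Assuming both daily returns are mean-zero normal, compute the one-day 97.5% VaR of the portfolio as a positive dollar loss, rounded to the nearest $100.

$27,000

σ_p² = 0.37²·2.771² + 0.63²·1.84² + 2·0.41·0.37·0.63·2.771·1.84 = 3.3695 (%²).
σ_p = √3.3695 = 1.836%.
VaR = 1.960 × 1.836% = 3.599%; on $750,000 that is $26,992.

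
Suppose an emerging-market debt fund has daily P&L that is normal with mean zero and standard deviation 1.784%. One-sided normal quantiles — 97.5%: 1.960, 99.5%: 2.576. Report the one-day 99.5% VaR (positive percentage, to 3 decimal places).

4.596%

VaR = z·σ = 2.576 × 1.784% = 4.596%.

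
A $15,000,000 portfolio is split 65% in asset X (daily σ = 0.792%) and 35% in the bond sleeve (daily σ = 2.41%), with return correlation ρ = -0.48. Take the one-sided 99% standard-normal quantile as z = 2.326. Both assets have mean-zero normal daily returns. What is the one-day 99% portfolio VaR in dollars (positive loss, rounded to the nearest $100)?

$261,000

σ_p² = 0.65²·0.792² + 0.35²·2.41² + 2·-0.48·0.65·0.35·0.792·2.41 = 0.5596 (%²).
σ_p = √0.5596 = 0.748%.
VaR = 2.326 × 0.748% = 1.740%; on $15,000,000 that is $261,000.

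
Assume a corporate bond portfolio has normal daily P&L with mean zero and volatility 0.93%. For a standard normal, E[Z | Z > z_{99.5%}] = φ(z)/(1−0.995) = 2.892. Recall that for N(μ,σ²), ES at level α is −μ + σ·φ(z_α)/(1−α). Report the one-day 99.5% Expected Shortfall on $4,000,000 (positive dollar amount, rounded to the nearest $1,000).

ES = 0.93% × 2.892 = 2.690%.
On $4,000,000: 0.02690 × $4,000,000 = $107,600.

$108,000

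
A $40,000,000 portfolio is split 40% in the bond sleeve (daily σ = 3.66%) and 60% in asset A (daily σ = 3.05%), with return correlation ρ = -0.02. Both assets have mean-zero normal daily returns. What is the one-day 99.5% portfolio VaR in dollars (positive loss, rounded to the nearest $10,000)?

$2,390,000

σ_p² = 0.4²·3.66² + 0.6²·3.05² + 2·-0.02·0.4·0.6·3.66·3.05 = 5.3850 (%²).
σ_p = √5.3850 = 2.321%.
At 99.5%, z = 2.576.
VaR = 2.576 × 2.321% = 5.979%; on $40,000,000 that is $2,391,600.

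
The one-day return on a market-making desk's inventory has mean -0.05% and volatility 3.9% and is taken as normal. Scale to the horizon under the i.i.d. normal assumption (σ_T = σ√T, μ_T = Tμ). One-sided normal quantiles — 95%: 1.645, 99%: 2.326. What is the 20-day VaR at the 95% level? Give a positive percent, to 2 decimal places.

σ_{20d} = 3.9% × √20 = 17.441%; μ_{20d} = 20 × -0.05% = -1.000%.
VaR = −(-1.000%) + 1.645 × 17.441% = 29.690%.

29.69%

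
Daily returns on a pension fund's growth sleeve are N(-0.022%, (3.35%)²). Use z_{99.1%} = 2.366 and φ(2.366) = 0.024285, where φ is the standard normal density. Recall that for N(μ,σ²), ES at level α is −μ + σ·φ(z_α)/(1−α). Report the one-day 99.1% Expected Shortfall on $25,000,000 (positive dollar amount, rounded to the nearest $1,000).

Tail multiplier: φ(z)/(1−α) = 0.024285 / 0.009 = 2.698.
ES = −(-0.022%) + 3.35% × 2.698 = 9.060%.
On $25,000,000: 0.09060 × $25,000,000 = $2,265,000.

$2,265,000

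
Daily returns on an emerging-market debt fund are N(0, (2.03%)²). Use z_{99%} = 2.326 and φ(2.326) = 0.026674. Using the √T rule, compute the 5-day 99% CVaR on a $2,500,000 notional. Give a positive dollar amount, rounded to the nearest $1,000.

$303,000

σ_{5d} = 2.03% × √5 = 4.539%.
ES multiplier = φ(z)/(1−α) = 0.026674/0.01 = 2.667.
ES = 4.539% × 2.667 = 12.106%; on $2,500,000: $302,650.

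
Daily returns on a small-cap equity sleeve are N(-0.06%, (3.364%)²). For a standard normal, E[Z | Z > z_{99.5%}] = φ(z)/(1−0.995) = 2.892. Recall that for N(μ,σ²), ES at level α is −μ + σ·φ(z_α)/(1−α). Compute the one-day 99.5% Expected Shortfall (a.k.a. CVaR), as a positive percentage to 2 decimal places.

ES = −(-0.06%) + 3.364% × 2.892 = 9.789%.

9.79%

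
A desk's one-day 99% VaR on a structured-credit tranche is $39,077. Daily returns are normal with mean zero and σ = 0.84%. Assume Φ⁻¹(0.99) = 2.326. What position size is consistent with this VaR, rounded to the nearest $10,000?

$2,000,000

VaR as a fraction of value: z·σ = 2.326 × 0.84% = 1.95384%.
Position = $39,077 / 0.0195384 = $2,000,010.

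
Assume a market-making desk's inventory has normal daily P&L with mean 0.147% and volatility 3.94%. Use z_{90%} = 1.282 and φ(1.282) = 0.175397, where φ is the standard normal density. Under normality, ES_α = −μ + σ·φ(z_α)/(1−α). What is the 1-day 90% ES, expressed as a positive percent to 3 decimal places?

6.764%

Tail multiplier: φ(z)/(1−α) = 0.175397 / 0.1 = 1.754.
ES = −(0.147%) + 3.94% × 1.754 = 6.764%.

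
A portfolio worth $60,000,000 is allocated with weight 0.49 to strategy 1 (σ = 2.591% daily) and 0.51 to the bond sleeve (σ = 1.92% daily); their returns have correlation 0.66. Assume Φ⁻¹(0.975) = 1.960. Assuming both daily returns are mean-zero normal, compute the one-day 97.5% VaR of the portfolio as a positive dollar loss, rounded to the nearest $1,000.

$2,413,000

σ_p² = 0.49²·2.591² + 0.51²·1.92² + 2·0.66·0.49·0.51·2.591·1.92 = 4.2117 (%²).
σ_p = √4.2117 = 2.052%.
VaR = 1.960 × 2.052% = 4.022%; on $60,000,000 that is $2,413,200.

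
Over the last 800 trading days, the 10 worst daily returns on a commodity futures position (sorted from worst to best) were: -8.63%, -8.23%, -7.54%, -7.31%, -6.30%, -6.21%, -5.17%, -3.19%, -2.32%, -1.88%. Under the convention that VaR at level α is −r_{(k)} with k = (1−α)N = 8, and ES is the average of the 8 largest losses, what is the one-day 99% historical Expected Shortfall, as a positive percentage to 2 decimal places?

6.57%

The 8 worst returns sum to -52.58%.
ES = −(-52.58%) / 8 = 6.5725% ≈ 6.57%.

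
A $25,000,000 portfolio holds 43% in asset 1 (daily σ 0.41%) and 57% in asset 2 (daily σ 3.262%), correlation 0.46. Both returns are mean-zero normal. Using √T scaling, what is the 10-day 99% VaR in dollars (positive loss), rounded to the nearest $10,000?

$3,580,000

σ_p = √(0.43²·0.41² + 0.57²·3.262² + 2·0.46·0.43·0.57·0.41·3.262) = 1.947%.
σ_{10d} = 1.947% × √10 = 6.157%.
z(99%) = 2.326.
VaR = 2.326 × 6.157% = 14.321%; on $25,000,000 that is $3,580,250.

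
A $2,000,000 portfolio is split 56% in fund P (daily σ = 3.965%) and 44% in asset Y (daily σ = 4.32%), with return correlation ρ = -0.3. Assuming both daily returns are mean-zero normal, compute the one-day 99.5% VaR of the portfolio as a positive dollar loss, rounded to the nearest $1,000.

$126,000

σ_p² = 0.56²·3.965² + 0.44²·4.32² + 2·-0.3·0.56·0.44·3.965·4.32 = 6.0109 (%²).
σ_p = √6.0109 = 2.452%.
At 99.5%, z = 2.576.
VaR = 2.576 × 2.452% = 6.316%; on $2,000,000 that is $126,320.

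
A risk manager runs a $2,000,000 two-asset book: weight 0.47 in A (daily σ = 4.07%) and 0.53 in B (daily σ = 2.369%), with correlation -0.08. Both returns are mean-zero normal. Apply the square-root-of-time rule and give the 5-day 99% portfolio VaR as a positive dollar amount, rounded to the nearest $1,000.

σ_p = √(0.47²·4.07² + 0.53²·2.369² + 2·-0.08·0.47·0.53·4.07·2.369) = 2.203%.
σ_{5d} = 2.203% × √5 = 4.926%.
z(99%) = 2.326.
VaR = 2.326 × 4.926% = 11.458%; on $2,000,000 that is $229,160.

$229,000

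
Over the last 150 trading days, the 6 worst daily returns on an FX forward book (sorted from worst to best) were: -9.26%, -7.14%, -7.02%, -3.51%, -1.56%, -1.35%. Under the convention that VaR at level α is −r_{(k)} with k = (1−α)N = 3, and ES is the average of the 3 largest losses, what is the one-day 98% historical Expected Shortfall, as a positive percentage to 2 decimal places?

7.81%

The 3 worst returns sum to -23.42%.
ES = −(-23.42%) / 3 = 7.8066…% ≈ 7.81%.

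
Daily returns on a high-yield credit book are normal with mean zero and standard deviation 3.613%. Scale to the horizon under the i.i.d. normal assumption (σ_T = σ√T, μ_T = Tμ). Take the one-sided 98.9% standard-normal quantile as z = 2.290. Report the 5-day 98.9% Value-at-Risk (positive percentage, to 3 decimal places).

σ_{5d} = 3.613% × √5 = 8.079%.
VaR = 2.290 × 8.079% = 18.501%.

18.501%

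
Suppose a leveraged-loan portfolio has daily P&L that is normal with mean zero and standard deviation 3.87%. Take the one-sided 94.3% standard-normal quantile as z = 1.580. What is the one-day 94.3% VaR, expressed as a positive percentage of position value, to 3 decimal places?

VaR = z·σ = 1.580 × 3.87% = 6.115%.

6.115%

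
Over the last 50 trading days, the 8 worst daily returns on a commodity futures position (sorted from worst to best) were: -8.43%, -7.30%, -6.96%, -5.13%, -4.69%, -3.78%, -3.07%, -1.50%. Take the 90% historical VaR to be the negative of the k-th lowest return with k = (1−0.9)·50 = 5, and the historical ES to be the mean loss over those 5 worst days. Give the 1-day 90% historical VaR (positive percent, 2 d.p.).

k = 5; the 5th lowest return is -4.69%, so VaR = 4.69%.

4.69%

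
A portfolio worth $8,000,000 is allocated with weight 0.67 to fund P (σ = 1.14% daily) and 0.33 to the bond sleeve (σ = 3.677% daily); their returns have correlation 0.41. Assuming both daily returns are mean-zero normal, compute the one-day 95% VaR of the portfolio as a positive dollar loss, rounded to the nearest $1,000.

σ_p² = 0.67²·1.14² + 0.33²·3.677² + 2·0.41·0.67·0.33·1.14·3.677 = 2.8157 (%²).
σ_p = √2.8157 = 1.678%.
At 95%, z = 1.645.
VaR = 1.645 × 1.678% = 2.760%; on $8,000,000 that is $220,800.

$221,000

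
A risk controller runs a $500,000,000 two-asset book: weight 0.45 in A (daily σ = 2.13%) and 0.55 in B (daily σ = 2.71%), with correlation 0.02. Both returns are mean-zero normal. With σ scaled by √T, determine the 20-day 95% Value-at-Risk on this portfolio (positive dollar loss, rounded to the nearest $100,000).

$65,800,000

σ_p = √(0.45²·2.13² + 0.55²·2.71² + 2·0.02·0.45·0.55·2.13·2.71) = 1.788%.
σ_{20d} = 1.788% × √20 = 7.996%.
z(95%) = 1.645.
VaR = 1.645 × 7.996% = 13.153%; on $500,000,000 that is $65,765,000.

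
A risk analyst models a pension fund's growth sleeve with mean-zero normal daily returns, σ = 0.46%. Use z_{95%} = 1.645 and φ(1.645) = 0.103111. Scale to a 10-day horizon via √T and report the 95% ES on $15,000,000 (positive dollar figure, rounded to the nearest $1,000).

σ_{10d} = 0.46% × √10 = 1.455%.
ES multiplier = φ(z)/(1−α) = 0.103111/0.05 = 2.062.
ES = 1.455% × 2.062 = 3.000%; on $15,000,000: $450,000.

$450,000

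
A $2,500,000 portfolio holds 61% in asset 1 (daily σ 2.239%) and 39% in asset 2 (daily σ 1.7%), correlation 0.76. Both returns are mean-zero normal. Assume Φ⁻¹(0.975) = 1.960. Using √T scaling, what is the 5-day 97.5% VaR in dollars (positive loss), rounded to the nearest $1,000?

σ_p = √(0.61²·2.239² + 0.39²·1.7² + 2·0.76·0.61·0.39·2.239·1.7) = 1.919%.
σ_{5d} = 1.919% × √5 = 4.291%.
VaR = 1.960 × 4.291% = 8.410%; on $2,500,000 that is $210,250.

$210,000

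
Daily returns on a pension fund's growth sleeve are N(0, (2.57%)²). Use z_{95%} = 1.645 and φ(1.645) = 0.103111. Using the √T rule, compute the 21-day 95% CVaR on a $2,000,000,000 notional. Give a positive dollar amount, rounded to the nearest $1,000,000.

$486,000,000

σ_{21d} = 2.57% × √21 = 11.777%.
ES multiplier = φ(z)/(1−α) = 0.103111/0.05 = 2.062.
ES = 11.777% × 2.062 = 24.284%; on $2,000,000,000: $485,680,000.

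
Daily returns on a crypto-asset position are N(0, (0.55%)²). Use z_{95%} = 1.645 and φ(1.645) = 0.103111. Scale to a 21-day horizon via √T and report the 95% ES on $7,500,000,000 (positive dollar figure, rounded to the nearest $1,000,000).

σ_{21d} = 0.55% × √21 = 2.520%.
ES multiplier = φ(z)/(1−α) = 0.103111/0.05 = 2.062.
ES = 2.520% × 2.062 = 5.196%; on $7,500,000,000: $389,700,000.

$390,000,000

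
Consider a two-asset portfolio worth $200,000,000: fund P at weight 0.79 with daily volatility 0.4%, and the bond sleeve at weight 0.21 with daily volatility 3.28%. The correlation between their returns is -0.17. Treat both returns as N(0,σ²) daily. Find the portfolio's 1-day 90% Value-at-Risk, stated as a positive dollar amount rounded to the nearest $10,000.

σ_p² = 0.79²·0.4² + 0.21²·3.28² + 2·-0.17·0.79·0.21·0.4·3.28 = 0.5003 (%²).
σ_p = √0.5003 = 0.707%.
At 90%, z = 1.282.
VaR = 1.282 × 0.707% = 0.906%; on $200,000,000 that is $1,812,000.

$1,810,000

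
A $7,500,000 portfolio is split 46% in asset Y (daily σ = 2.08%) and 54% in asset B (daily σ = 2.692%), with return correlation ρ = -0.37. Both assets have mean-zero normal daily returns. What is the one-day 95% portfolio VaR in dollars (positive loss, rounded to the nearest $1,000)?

σ_p² = 0.46²·2.08² + 0.54²·2.692² + 2·-0.37·0.46·0.54·2.08·2.692 = 1.9994 (%²).
σ_p = √1.9994 = 1.414%.
At 95%, z = 1.645.
VaR = 1.645 × 1.414% = 2.326%; on $7,500,000 that is $174,450.

$174,000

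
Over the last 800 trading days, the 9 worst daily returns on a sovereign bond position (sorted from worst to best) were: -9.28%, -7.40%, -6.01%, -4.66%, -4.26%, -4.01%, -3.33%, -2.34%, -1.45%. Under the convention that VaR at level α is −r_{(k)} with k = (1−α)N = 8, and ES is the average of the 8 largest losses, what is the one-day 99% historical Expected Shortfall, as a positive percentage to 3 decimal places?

The 8 worst returns sum to -41.29%.
ES = −(-41.29%) / 8 = 5.16125% ≈ 5.161%.

5.161%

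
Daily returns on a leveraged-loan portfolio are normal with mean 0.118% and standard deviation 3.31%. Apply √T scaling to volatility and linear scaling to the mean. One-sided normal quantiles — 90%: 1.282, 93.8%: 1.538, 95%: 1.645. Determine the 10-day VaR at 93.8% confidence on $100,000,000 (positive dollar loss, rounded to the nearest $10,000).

σ_{10d} = 3.31% × √10 = 10.467%; μ_{10d} = 10 × 0.118% = 1.180%.
VaR = −(1.180%) + 1.538 × 10.467% = 14.918%.
On $100,000,000: 0.14918 × $100,000,000 = $14,918,000.

$14,920,000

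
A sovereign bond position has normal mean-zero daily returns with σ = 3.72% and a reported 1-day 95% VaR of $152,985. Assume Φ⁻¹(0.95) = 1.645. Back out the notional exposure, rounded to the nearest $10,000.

$2,500,000

VaR as a fraction of value: z·σ = 1.645 × 3.72% = 6.1194%.
Position = $152,985 / 0.061194 = $2,500,000.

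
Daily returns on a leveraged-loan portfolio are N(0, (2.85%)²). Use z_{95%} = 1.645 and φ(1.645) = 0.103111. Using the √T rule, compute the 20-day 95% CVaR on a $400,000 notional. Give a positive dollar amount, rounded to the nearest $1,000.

$105,000

σ_{20d} = 2.85% × √20 = 12.746%.
ES multiplier = φ(z)/(1−α) = 0.103111/0.05 = 2.062.
ES = 12.746% × 2.062 = 26.282%; on $400,000: $105,128.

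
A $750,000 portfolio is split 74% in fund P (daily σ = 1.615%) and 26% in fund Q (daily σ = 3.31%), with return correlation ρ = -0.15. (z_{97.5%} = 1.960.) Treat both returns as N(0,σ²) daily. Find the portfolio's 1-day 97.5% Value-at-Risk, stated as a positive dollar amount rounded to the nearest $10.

σ_p² = 0.74²·1.615² + 0.26²·3.31² + 2·-0.15·0.74·0.26·1.615·3.31 = 1.8603 (%²).
σ_p = √1.8603 = 1.364%.
VaR = 1.960 × 1.364% = 2.673%; on $750,000 that is $20,048.

$20,050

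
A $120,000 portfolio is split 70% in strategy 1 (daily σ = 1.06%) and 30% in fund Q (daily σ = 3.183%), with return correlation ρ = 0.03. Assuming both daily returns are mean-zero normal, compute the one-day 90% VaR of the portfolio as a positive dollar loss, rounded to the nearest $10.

σ_p² = 0.7²·1.06² + 0.3²·3.183² + 2·0.03·0.7·0.3·1.06·3.183 = 1.5049 (%²).
σ_p = √1.5049 = 1.227%.
At 90%, z = 1.282.
VaR = 1.282 × 1.227% = 1.573%; on $120,000 that is $1,888.

$1,890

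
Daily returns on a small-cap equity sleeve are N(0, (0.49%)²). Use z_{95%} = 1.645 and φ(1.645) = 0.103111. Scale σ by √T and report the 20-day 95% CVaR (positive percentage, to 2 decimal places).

4.52%

σ_{20d} = 0.49% × √20 = 2.191%.
ES multiplier = φ(z)/(1−α) = 0.103111/0.05 = 2.062.
ES = 2.191% × 2.062 = 4.518%.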